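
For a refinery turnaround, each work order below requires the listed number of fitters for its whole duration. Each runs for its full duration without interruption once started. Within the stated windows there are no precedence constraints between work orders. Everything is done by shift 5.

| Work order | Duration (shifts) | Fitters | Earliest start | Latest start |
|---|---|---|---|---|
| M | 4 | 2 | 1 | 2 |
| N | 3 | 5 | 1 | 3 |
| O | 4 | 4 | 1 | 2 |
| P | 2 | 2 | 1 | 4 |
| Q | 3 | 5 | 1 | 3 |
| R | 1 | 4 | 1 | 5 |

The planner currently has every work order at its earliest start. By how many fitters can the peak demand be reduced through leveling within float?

6

Early-start peak: s1:22  s2:18  s3:16  s4:6  s5:0 ⇒ 22.
Leveled (M@1, N@1, O@1, P@1, Q@3, R@4): s1:13  s2:13  s3:16  s4:15  s5:5 ⇒ 16.
Reduction 22 − 16 = 6.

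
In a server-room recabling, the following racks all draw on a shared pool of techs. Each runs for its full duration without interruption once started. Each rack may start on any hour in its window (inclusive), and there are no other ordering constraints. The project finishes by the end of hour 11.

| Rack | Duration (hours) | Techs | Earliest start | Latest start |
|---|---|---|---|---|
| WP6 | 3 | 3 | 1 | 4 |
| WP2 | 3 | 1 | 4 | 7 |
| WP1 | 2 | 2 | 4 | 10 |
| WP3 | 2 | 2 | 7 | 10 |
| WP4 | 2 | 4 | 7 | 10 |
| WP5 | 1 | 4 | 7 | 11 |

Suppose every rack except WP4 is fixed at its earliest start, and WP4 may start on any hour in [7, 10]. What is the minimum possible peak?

6

WP4@7: h1:3  h2:3  h3:3  h4:3  h5:3  h6:1  h7:10  h8:6  h9:0  h10:0  h11:0 → peak 10
WP4@8: h1:3  h2:3  h3:3  h4:3  h5:3  h6:1  h7:6  h8:6  h9:4  h10:0  h11:0 → peak 6
WP4@9: h1:3  h2:3  h3:3  h4:3  h5:3  h6:1  h7:6  h8:2  h9:4  h10:4  h11:0 → peak 6
WP4@10: h1:3  h2:3  h3:3  h4:3  h5:3  h6:1  h7:6  h8:2  h9:0  h10:4  h11:4 → peak 6
Best is WP4@8, peak 6.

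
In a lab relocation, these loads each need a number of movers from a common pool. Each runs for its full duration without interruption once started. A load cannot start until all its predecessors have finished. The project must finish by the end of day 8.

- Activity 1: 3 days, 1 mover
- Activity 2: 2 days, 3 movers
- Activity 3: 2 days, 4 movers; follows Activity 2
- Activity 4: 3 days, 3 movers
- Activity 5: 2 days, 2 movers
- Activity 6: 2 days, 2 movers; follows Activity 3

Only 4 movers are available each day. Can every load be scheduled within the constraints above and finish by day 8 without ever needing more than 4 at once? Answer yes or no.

Total mover-days = 34; over 8 days the average is 34/8 > 4, so some day must exceed 4.

no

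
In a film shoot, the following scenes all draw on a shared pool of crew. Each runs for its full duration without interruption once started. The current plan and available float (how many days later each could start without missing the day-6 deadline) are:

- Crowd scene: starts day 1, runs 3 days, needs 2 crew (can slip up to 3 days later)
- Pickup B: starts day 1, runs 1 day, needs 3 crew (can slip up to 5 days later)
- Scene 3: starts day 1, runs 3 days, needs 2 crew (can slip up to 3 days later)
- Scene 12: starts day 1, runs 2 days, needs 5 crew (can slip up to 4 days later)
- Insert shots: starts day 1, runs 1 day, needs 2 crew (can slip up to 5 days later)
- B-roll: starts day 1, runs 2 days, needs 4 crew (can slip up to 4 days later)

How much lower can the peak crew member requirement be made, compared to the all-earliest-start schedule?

11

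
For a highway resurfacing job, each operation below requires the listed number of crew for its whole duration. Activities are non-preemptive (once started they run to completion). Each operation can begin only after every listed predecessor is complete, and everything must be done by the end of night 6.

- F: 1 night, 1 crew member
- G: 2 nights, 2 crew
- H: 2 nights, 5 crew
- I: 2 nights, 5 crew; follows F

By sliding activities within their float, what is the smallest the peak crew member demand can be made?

5

Early-start (F@1, G@1, H@1, I@2) gives peak 12: n1:8  n2:12  n3:5  n4:0  n5:0  n6:0.
Shift H→3, I→5.
Schedule F@1, G@1, H@3, I@5: n1:3  n2:2  n3:5  n4:5  n5:5  n6:5 — peak 5.
Total crew member-nights = 25 over 6 nights ⇒ peak ≥ ⌈25/6⌉ = 5, so 5 is optimal.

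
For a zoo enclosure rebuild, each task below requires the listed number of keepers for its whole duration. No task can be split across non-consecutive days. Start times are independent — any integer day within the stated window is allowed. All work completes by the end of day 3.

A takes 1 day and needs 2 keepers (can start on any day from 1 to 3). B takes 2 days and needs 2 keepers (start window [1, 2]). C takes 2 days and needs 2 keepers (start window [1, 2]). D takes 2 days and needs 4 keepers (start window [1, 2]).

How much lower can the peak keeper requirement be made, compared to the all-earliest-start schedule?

2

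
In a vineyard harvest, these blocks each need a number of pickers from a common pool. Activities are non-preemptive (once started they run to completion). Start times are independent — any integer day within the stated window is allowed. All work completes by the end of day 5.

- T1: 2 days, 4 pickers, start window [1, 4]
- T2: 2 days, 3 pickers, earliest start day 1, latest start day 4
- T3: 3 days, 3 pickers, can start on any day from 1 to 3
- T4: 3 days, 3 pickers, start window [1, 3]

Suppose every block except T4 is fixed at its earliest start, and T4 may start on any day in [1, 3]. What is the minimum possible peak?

T4@1: d1:13  d2:13  d3:6  d4:0  d5:0 → peak 13
T4@2: d1:10  d2:13  d3:6  d4:3  d5:0 → peak 13
T4@3: d1:10  d2:10  d3:6  d4:3  d5:3 → peak 10
Best is T4@3, peak 10.

10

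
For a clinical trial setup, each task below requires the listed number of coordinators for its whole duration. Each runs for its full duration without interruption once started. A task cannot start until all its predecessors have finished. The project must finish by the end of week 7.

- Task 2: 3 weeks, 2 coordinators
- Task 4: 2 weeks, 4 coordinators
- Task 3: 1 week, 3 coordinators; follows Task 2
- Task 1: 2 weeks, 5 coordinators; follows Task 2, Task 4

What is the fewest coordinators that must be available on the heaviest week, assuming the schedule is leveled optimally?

6

Early-start (Task 2@1, Task 4@1, Task 3@4, Task 1@4) gives peak 8: w1:6  w2:6  w3:2  w4:8  w5:5  w6:0  w7:0.
Shift Task 1→5.
Schedule Task 2@1, Task 4@1, Task 3@4, Task 1@5: w1:6  w2:6  w3:2  w4:3  w5:5  w6:5  w7:0 — peak 6.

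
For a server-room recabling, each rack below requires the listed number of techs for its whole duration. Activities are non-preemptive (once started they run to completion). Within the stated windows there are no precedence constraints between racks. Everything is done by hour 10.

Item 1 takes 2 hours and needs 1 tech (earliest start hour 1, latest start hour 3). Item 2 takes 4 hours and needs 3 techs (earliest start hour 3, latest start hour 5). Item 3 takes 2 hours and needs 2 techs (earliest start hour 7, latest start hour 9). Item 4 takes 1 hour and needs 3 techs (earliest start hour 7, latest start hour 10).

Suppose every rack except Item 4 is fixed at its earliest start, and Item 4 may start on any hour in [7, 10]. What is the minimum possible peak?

Item 4@7: h1:1  h2:1  h3:3  h4:3  h5:3  h6:3  h7:5  h8:2  h9:0  h10:0 → peak 5
Item 4@8: h1:1  h2:1  h3:3  h4:3  h5:3  h6:3  h7:2  h8:5  h9:0  h10:0 → peak 5
Item 4@9: h1:1  h2:1  h3:3  h4:3  h5:3  h6:3  h7:2  h8:2  h9:3  h10:0 → peak 3
Item 4@10: h1:1  h2:1  h3:3  h4:3  h5:3  h6:3  h7:2  h8:2  h9:0  h10:3 → peak 3
Best is Item 4@9, peak 3.

3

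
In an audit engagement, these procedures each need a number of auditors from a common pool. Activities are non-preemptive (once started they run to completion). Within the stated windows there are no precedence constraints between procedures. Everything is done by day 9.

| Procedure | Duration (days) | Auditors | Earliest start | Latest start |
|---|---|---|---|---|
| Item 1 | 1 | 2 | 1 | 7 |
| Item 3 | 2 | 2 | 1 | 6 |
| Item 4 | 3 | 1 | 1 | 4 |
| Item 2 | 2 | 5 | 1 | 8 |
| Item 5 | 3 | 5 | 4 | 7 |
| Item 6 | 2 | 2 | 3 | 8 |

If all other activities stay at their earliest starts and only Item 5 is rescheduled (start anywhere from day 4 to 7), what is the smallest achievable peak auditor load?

Item 5@4: d1:10  d2:8  d3:3  d4:7  d5:5  d6:5  d7:0  d8:0  d9:0 → peak 10
Item 5@5: d1:10  d2:8  d3:3  d4:2  d5:5  d6:5  d7:5  d8:0  d9:0 → peak 10
Item 5@6: d1:10  d2:8  d3:3  d4:2  d5:0  d6:5  d7:5  d8:5  d9:0 → peak 10
Item 5@7: d1:10  d2:8  d3:3  d4:2  d5:0  d6:0  d7:5  d8:5  d9:5 → peak 10
Best is Item 5@4, peak 10.

10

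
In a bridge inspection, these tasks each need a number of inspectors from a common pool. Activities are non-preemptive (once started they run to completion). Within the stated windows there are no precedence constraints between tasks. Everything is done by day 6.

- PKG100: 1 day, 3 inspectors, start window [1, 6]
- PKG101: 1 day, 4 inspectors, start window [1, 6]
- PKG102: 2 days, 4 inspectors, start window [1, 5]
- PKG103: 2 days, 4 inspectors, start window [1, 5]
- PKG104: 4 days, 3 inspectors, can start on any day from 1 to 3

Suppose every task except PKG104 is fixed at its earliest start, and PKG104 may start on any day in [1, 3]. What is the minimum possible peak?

PKG104@1: d1:18  d2:11  d3:3  d4:3  d5:0  d6:0 → peak 18
PKG104@2: d1:15  d2:11  d3:3  d4:3  d5:3  d6:0 → peak 15
PKG104@3: d1:15  d2:8  d3:3  d4:3  d5:3  d6:3 → peak 15
Best is PKG104@2, peak 15.

15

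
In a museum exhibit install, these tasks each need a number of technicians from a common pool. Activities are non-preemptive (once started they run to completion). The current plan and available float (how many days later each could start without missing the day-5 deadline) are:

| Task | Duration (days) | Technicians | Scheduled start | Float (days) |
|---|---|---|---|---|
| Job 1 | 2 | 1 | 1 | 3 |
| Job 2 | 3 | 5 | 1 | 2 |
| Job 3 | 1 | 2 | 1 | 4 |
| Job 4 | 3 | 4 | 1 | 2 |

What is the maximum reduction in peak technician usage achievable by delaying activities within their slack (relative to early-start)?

3

Early-start peak: d1:12  d2:10  d3:9  d4:0  d5:0 ⇒ 12.
Leveled (Job 1@1, Job 2@1, Job 3@1, Job 4@3): d1:8  d2:6  d3:9  d4:4  d5:4 ⇒ 9.
Reduction 12 − 9 = 3.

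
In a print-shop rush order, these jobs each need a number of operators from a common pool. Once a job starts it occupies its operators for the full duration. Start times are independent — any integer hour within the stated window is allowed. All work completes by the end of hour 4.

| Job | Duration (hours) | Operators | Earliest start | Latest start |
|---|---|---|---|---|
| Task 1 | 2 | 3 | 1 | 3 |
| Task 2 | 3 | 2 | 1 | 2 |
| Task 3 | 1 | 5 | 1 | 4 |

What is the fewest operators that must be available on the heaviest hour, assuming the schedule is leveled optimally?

Early-start (Task 1@1, Task 2@1, Task 3@1) gives peak 10: h1:10  h2:5  h3:2  h4:0.
Shift Task 3→4.
Schedule Task 1@1, Task 2@1, Task 3@4: h1:5  h2:5  h3:2  h4:5 — peak 5.
Total operator-hours = 17 over 4 hours ⇒ peak ≥ ⌈17/4⌉ = 5, so 5 is optimal.

5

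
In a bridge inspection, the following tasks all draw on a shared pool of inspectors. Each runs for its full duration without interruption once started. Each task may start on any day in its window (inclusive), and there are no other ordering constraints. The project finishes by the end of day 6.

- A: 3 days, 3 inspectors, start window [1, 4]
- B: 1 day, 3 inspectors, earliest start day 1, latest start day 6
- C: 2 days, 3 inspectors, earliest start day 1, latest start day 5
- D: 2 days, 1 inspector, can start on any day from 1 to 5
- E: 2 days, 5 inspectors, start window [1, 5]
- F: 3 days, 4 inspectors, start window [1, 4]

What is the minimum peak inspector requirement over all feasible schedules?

8

Early-start (A@1, B@1, C@1, D@1, E@1, F@1) gives peak 19: d1:19  d2:16  d3:7  d4:0  d5:0  d6:0.
Shift C→4, E→5, F→2.
Schedule A@1, B@1, C@4, D@1, E@5, F@2: d1:7  d2:8  d3:7  d4:7  d5:8  d6:5 — peak 8.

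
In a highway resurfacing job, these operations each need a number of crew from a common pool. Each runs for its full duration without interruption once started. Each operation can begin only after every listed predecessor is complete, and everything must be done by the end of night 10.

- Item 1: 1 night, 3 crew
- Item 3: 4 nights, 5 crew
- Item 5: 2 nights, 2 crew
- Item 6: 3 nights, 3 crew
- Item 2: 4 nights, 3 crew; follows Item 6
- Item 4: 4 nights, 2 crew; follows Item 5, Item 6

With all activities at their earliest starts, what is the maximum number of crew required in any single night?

Early-start schedule: Item 1@1, Item 3@1, Item 5@1, Item 6@1, Item 2@4, Item 4@4.
Load per night: night 1: 13, night 2: 10, night 3: 8, night 4: 10, night 5: 5, night 6: 5, night 7: 5, night 8: 0, night 9: 0, night 10: 0.
Peak is 13.

13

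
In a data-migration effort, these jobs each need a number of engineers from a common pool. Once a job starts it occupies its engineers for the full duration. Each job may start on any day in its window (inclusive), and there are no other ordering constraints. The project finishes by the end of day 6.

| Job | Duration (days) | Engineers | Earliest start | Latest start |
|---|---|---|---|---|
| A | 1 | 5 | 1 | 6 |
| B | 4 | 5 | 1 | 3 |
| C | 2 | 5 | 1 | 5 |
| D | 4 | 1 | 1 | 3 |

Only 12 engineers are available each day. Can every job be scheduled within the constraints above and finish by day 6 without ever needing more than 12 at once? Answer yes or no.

Schedule A@1, B@1, C@5, D@2: d1:10  d2:6  d3:6  d4:6  d5:6  d6:5 — peak 10 ≤ 12.

yes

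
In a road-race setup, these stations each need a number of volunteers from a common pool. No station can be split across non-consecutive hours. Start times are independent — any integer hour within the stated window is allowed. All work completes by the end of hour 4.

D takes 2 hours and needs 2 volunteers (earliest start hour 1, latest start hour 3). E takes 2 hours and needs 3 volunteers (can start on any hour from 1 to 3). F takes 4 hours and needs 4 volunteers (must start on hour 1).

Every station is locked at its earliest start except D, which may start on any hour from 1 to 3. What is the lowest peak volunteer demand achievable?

D@1: h1:9  h2:9  h3:4  h4:4 → peak 9
D@2: h1:7  h2:9  h3:6  h4:4 → peak 9
D@3: h1:7  h2:7  h3:6  h4:6 → peak 7
Best is D@3, peak 7.

7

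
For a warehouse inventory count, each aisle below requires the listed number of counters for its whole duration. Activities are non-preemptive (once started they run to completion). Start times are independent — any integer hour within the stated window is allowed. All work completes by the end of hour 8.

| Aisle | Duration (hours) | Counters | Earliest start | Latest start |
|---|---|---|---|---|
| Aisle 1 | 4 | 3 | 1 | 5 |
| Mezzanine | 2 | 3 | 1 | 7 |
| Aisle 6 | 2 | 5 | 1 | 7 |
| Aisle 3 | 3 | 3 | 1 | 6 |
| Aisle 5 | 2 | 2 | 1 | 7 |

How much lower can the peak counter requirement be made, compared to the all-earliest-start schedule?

10

Early-start peak: h1:16  h2:16  h3:6  h4:3  h5:0  h6:0  h7:0  h8:0 ⇒ 16.
Leveled (Aisle 1@1, Mezzanine@1, Aisle 6@7, Aisle 3@3, Aisle 5@5): h1:6  h2:6  h3:6  h4:6  h5:5  h6:2  h7:5  h8:5 ⇒ 6.
Reduction 16 − 6 = 10.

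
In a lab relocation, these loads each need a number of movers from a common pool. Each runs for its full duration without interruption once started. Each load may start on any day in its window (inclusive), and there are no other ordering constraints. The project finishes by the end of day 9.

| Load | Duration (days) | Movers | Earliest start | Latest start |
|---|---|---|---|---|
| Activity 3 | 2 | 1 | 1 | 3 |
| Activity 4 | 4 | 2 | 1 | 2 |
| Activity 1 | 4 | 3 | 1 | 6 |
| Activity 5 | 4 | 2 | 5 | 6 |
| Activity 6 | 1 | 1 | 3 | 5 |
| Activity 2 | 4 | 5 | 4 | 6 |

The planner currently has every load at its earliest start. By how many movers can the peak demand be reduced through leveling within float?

Early-start peak: d1:6  d2:6  d3:6  d4:10  d5:7  d6:7  d7:7  d8:2  d9:0 ⇒ 10.
Leveled (Activity 3@1, Activity 4@1, Activity 1@1, Activity 5@5, Activity 6@3, Activity 2@5): d1:6  d2:6  d3:6  d4:5  d5:7  d6:7  d7:7  d8:7  d9:0 ⇒ 7.
Reduction 10 − 7 = 3.

3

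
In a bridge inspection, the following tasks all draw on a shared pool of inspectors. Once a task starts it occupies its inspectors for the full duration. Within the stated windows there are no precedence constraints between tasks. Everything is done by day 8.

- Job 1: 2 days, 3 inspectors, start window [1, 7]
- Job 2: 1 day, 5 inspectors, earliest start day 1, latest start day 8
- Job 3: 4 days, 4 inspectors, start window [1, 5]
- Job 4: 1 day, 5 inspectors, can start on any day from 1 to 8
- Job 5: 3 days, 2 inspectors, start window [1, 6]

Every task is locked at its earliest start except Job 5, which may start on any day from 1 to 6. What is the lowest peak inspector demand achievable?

17

Job 5@1: d1:19  d2:9  d3:6  d4:4  d5:0  d6:0  d7:0  d8:0 → peak 19
Job 5@2: d1:17  d2:9  d3:6  d4:6  d5:0  d6:0  d7:0  d8:0 → peak 17
Job 5@3: d1:17  d2:7  d3:6  d4:6  d5:2  d6:0  d7:0  d8:0 → peak 17
Job 5@4: d1:17  d2:7  d3:4  d4:6  d5:2  d6:2  d7:0  d8:0 → peak 17
Job 5@5: d1:17  d2:7  d3:4  d4:4  d5:2  d6:2  d7:2  d8:0 → peak 17
Job 5@6: d1:17  d2:7  d3:4  d4:4  d5:0  d6:2  d7:2  d8:2 → peak 17
Best is Job 5@2, peak 17.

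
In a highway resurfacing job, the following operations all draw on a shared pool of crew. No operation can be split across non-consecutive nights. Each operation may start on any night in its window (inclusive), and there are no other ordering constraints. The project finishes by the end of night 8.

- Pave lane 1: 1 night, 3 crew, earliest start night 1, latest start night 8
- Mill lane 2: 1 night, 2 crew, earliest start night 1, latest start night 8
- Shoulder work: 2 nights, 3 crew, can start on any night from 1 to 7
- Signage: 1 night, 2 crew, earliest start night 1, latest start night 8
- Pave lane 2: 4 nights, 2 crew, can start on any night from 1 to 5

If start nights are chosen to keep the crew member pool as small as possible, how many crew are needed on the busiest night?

4

Early-start (Pave lane 1@1, Mill lane 2@1, Shoulder work@1, Signage@1, Pave lane 2@1) gives peak 12: n1:12  n2:5  n3:2  n4:2  n5:0  n6:0  n7:0  n8:0.
Shift Mill lane 2→2, Shoulder work→3, Signage→2, Pave lane 2→5.
Schedule Pave lane 1@1, Mill lane 2@2, Shoulder work@3, Signage@2, Pave lane 2@5: n1:3  n2:4  n3:3  n4:3  n5:2  n6:2  n7:2  n8:2 — peak 4.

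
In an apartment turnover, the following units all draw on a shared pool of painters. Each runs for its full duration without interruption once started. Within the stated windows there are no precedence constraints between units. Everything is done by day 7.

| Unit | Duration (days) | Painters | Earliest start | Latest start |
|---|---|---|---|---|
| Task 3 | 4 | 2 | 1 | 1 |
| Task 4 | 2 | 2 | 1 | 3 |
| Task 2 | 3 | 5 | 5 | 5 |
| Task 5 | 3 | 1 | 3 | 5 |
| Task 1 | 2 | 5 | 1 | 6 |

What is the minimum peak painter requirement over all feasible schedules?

Early-start (Task 3@1, Task 4@1, Task 2@5, Task 5@3, Task 1@1) gives peak 9: d1:9  d2:9  d3:3  d4:3  d5:6  d6:5  d7:5.
Shift Task 5→5, Task 1→3.
Schedule Task 3@1, Task 4@1, Task 2@5, Task 5@5, Task 1@3: d1:4  d2:4  d3:7  d4:7  d5:6  d6:6  d7:6 — peak 7.

7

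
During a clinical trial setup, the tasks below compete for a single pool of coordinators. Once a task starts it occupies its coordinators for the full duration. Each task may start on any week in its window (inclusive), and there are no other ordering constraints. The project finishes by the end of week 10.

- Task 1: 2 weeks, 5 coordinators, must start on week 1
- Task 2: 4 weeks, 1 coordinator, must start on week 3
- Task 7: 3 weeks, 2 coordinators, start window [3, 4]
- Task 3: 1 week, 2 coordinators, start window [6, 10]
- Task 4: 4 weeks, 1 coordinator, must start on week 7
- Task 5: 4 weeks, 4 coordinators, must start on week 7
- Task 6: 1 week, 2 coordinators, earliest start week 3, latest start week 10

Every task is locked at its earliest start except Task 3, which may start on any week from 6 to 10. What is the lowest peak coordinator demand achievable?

Task 3@6: w1:5  w2:5  w3:5  w4:3  w5:3  w6:3  w7:5  w8:5  w9:5  w10:5 → peak 5
Task 3@7: w1:5  w2:5  w3:5  w4:3  w5:3  w6:1  w7:7  w8:5  w9:5  w10:5 → peak 7
Task 3@8: w1:5  w2:5  w3:5  w4:3  w5:3  w6:1  w7:5  w8:7  w9:5  w10:5 → peak 7
Task 3@9: w1:5  w2:5  w3:5  w4:3  w5:3  w6:1  w7:5  w8:5  w9:7  w10:5 → peak 7
Task 3@10: w1:5  w2:5  w3:5  w4:3  w5:3  w6:1  w7:5  w8:5  w9:5  w10:7 → peak 7
Best is Task 3@6, peak 5.

5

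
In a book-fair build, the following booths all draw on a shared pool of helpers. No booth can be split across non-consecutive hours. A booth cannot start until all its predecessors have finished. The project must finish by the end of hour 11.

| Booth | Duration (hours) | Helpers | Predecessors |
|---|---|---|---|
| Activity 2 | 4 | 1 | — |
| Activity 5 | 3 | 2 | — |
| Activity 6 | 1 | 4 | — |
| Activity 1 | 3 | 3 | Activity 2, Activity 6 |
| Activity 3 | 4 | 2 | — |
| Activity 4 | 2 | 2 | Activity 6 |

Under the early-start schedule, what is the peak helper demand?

Early-start schedule: Activity 2@1, Activity 5@1, Activity 6@1, Activity 1@5, Activity 3@1, Activity 4@2.
Load per hour: hour 1: 9, hour 2: 7, hour 3: 7, hour 4: 3, hour 5: 3, hour 6: 3, hour 7: 3, hour 8: 0, hour 9: 0, hour 10: 0, hour 11: 0.
Peak is 9.

9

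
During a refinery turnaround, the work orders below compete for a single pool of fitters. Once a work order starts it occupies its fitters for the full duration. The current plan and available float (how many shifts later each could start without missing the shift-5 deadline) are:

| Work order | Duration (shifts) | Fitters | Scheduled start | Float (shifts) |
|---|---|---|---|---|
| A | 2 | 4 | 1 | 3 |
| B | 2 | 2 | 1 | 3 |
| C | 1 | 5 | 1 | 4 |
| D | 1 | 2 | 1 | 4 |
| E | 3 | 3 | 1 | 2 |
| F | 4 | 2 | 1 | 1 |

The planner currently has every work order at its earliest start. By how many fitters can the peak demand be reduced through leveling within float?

10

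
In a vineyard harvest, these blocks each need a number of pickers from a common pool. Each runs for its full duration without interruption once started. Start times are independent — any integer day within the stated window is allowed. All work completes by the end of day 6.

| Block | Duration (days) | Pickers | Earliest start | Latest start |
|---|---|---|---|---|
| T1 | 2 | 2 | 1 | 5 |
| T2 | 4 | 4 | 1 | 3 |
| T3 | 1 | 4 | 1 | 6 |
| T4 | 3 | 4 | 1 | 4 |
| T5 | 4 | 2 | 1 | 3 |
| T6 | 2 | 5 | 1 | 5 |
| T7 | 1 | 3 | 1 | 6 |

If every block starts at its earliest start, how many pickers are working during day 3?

10

At early start, day 3 has: T2, T4, T5.
Demand: 4 + 4 + 2 = 10.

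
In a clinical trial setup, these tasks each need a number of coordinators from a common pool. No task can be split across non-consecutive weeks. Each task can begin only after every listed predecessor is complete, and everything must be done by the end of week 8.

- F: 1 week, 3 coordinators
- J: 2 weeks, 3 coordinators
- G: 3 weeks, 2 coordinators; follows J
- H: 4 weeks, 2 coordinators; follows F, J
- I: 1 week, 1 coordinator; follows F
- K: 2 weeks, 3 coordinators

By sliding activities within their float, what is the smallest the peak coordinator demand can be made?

5

Early-start (F@1, J@1, G@3, H@3, I@2, K@1) gives peak 9: w1:9  w2:7  w3:4  w4:4  w5:4  w6:2  w7:0  w8:0.
Shift J→2, G→4, H→4, K→7.
Schedule F@1, J@2, G@4, H@4, I@2, K@7: w1:3  w2:4  w3:3  w4:4  w5:4  w6:4  w7:5  w8:3 — peak 5.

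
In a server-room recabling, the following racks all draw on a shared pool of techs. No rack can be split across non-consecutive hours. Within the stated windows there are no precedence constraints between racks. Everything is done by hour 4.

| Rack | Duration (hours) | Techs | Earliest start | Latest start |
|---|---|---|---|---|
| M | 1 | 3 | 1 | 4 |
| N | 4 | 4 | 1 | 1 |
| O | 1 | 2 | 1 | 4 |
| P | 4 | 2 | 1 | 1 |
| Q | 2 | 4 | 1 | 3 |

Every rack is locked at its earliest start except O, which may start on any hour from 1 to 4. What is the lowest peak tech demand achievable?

O@1: h1:15  h2:10  h3:6  h4:6 → peak 15
O@2: h1:13  h2:12  h3:6  h4:6 → peak 13
O@3: h1:13  h2:10  h3:8  h4:6 → peak 13
O@4: h1:13  h2:10  h3:6  h4:8 → peak 13
Best is O@2, peak 13.

13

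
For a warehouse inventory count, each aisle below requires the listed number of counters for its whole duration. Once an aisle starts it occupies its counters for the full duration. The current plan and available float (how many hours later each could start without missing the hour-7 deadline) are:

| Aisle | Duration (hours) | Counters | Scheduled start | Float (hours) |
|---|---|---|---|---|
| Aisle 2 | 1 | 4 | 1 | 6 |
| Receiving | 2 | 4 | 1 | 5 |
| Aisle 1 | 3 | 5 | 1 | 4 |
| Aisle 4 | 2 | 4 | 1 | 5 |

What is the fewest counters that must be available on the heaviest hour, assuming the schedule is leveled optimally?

Early-start (Aisle 2@1, Receiving@1, Aisle 1@1, Aisle 4@1) gives peak 17: h1:17  h2:13  h3:5  h4:0  h5:0  h6:0  h7:0.
Shift Aisle 1→3, Aisle 4→6.
Schedule Aisle 2@1, Receiving@1, Aisle 1@3, Aisle 4@6: h1:8  h2:4  h3:5  h4:5  h5:5  h6:4  h7:4 — peak 8.

8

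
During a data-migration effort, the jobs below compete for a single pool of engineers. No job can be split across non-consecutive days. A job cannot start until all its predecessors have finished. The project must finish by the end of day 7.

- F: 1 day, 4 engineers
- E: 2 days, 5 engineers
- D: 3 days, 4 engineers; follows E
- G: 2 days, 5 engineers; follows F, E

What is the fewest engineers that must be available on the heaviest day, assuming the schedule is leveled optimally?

Early-start (F@1, E@1, D@3, G@3) gives peak 9: d1:9  d2:5  d3:9  d4:9  d5:4  d6:0  d7:0.
Shift F→3, G→6.
Schedule F@3, E@1, D@3, G@6: d1:5  d2:5  d3:8  d4:4  d5:4  d6:5  d7:5 — peak 8.

8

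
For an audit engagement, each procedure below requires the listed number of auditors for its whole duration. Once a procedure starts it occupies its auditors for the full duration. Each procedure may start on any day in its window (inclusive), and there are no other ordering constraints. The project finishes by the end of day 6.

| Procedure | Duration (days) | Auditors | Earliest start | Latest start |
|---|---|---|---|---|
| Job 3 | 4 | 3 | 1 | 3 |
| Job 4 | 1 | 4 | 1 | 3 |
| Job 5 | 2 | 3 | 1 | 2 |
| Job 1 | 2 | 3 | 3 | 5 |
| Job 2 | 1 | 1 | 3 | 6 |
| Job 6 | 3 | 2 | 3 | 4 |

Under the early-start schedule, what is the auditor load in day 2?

6

At early start, day 2 has: Job 3, Job 5.
Demand: 3 + 3 = 6.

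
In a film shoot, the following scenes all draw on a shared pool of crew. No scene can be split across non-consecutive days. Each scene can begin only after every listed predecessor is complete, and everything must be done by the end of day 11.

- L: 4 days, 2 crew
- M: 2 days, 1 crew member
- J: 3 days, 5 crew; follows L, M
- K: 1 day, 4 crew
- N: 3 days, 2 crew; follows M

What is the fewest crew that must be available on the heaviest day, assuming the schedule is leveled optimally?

5

Early-start (L@1, M@1, J@5, K@1, N@3) gives peak 7: d1:7  d2:3  d3:4  d4:4  d5:7  d6:5  d7:5  d8:0  d9:0  d10:0  d11:0.
Shift K→8, N→9.
Schedule L@1, M@1, J@5, K@8, N@9: d1:3  d2:3  d3:2  d4:2  d5:5  d6:5  d7:5  d8:4  d9:2  d10:2  d11:2 — peak 5.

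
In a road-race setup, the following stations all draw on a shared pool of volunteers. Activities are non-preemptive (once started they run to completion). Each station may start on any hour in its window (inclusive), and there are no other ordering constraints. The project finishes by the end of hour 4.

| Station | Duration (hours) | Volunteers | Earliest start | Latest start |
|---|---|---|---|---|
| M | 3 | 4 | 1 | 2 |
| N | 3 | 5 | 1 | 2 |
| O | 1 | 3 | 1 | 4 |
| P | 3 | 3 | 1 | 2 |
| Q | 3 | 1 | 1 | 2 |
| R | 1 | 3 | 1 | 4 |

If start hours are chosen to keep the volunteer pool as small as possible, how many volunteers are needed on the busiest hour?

Early-start (M@1, N@1, O@1, P@1, Q@1, R@1) gives peak 19: h1:19  h2:13  h3:13  h4:0.
Shift P→2, R→4.
Schedule M@1, N@1, O@1, P@2, Q@1, R@4: h1:13  h2:13  h3:13  h4:6 — peak 13.

13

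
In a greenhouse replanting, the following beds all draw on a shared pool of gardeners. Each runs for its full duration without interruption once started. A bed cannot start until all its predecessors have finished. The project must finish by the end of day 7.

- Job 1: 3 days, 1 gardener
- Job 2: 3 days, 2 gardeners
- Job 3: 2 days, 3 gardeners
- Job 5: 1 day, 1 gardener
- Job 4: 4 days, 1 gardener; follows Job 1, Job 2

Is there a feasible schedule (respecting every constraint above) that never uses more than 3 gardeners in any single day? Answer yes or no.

The minimum achievable peak is 4; 3 < 4, so no feasible schedule stays within the cap.

no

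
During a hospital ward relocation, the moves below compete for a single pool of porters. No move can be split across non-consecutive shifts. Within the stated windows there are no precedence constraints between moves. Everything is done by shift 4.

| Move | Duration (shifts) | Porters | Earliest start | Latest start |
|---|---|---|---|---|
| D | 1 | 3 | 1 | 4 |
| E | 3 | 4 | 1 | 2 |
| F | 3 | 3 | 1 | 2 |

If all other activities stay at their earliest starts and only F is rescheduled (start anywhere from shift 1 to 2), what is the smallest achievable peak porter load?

7

F@1: s1:10  s2:7  s3:7  s4:0 → peak 10
F@2: s1:7  s2:7  s3:7  s4:3 → peak 7
Best is F@2, peak 7.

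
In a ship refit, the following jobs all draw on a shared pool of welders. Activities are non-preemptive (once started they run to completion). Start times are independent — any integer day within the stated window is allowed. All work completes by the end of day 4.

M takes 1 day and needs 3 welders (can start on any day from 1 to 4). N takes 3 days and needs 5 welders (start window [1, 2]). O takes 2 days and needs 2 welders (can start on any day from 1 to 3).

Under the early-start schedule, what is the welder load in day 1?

At early start, day 1 has: M, N, O.
Demand: 3 + 5 + 2 = 10.

10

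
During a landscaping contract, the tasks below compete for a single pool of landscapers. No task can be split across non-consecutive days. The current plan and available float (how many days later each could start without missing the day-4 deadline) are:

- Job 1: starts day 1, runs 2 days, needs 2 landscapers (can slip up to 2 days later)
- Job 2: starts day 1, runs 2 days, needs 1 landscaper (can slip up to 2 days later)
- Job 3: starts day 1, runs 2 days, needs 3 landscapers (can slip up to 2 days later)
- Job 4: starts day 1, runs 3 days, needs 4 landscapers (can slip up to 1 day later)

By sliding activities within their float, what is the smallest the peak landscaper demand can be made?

Early-start (Job 1@1, Job 2@1, Job 3@1, Job 4@1) gives peak 10: d1:10  d2:10  d3:4  d4:0.
Shift Job 3→3.
Schedule Job 1@1, Job 2@1, Job 3@3, Job 4@1: d1:7  d2:7  d3:7  d4:3 — peak 7.

7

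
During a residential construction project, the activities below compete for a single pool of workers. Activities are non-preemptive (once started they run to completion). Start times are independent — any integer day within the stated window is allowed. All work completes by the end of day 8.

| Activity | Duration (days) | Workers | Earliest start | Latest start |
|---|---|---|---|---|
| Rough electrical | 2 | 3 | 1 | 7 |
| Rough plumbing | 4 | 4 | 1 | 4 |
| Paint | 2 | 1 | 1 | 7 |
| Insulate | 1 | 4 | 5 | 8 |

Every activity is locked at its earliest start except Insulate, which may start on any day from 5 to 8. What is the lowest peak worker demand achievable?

Insulate@5: d1:8  d2:8  d3:4  d4:4  d5:4  d6:0  d7:0  d8:0 → peak 8
Insulate@6: d1:8  d2:8  d3:4  d4:4  d5:0  d6:4  d7:0  d8:0 → peak 8
Insulate@7: d1:8  d2:8  d3:4  d4:4  d5:0  d6:0  d7:4  d8:0 → peak 8
Insulate@8: d1:8  d2:8  d3:4  d4:4  d5:0  d6:0  d7:0  d8:4 → peak 8
Best is Insulate@5, peak 8.

8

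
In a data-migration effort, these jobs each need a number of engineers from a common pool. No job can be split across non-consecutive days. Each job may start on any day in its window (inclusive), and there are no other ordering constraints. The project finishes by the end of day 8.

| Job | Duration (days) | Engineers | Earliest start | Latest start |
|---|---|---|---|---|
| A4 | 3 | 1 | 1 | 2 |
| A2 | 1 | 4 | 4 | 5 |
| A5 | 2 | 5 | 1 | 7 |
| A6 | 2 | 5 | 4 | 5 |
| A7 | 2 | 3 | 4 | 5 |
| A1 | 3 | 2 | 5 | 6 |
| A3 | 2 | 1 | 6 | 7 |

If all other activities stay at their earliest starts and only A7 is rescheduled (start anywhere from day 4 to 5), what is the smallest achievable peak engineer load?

10

A7@4: d1:6  d2:6  d3:1  d4:12  d5:10  d6:3  d7:3  d8:0 → peak 12
A7@5: d1:6  d2:6  d3:1  d4:9  d5:10  d6:6  d7:3  d8:0 → peak 10
Best is A7@5, peak 10.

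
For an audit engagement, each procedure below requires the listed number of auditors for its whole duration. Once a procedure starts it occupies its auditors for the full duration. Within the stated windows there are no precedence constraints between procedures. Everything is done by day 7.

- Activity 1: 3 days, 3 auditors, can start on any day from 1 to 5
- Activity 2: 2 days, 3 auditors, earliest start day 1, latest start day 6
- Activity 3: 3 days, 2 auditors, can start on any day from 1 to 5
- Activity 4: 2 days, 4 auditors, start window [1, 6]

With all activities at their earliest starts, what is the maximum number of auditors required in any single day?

Early-start schedule: Activity 1@1, Activity 2@1, Activity 3@1, Activity 4@1.
Load per day: day 1: 12, day 2: 12, day 3: 5, day 4: 0, day 5: 0, day 6: 0, day 7: 0.
Peak is 12.

12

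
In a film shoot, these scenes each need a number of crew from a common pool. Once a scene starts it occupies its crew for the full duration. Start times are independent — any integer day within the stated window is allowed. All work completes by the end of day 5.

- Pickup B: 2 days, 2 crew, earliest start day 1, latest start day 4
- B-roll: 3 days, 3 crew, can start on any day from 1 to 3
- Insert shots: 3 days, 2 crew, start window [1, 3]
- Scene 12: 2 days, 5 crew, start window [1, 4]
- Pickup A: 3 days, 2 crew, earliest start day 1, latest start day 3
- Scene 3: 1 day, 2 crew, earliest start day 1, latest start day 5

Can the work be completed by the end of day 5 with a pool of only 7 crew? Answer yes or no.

no

Total crew member-days = 37; over 5 days the average is 37/5 > 7, so some day must exceed 7.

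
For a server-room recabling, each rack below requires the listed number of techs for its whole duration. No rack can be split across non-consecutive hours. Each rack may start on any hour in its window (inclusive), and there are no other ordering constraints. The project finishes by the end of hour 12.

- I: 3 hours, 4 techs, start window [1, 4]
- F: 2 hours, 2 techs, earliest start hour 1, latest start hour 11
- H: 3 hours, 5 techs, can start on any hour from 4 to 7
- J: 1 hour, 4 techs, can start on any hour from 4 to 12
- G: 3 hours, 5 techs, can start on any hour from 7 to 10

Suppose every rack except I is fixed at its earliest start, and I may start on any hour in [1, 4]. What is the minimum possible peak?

9

I@1: h1:6  h2:6  h3:4  h4:9  h5:5  h6:5  h7:5  h8:5  h9:5  h10:0  h11:0  h12:0 → peak 9
I@2: h1:2  h2:6  h3:4  h4:13  h5:5  h6:5  h7:5  h8:5  h9:5  h10:0  h11:0  h12:0 → peak 13
I@3: h1:2  h2:2  h3:4  h4:13  h5:9  h6:5  h7:5  h8:5  h9:5  h10:0  h11:0  h12:0 → peak 13
I@4: h1:2  h2:2  h3:0  h4:13  h5:9  h6:9  h7:5  h8:5  h9:5  h10:0  h11:0  h12:0 → peak 13
Best is I@1, peak 9.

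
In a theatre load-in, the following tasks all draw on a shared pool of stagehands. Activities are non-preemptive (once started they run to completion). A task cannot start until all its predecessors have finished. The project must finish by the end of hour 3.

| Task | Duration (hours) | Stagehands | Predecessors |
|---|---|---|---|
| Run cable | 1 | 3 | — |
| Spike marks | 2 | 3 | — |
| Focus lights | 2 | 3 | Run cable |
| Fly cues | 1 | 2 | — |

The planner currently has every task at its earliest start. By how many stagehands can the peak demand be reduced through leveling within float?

2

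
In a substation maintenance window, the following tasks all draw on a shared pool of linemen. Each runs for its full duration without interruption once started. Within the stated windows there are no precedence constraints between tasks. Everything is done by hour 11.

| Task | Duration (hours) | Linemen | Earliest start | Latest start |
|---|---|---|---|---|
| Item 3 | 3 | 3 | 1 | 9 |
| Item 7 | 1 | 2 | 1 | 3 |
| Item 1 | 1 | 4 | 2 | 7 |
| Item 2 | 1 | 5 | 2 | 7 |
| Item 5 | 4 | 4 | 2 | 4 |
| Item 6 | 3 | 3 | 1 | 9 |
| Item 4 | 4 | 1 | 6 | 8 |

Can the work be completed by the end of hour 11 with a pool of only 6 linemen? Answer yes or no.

no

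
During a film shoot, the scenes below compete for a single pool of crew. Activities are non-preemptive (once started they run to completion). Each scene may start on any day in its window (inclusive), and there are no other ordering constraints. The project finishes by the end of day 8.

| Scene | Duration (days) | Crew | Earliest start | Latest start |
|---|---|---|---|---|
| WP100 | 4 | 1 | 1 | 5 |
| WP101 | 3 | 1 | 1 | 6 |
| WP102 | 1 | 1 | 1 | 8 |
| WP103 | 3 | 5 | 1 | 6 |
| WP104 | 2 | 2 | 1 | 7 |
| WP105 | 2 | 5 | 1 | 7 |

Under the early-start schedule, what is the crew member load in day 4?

1

At early start, day 4 has: WP100.
Demand: 1 = 1.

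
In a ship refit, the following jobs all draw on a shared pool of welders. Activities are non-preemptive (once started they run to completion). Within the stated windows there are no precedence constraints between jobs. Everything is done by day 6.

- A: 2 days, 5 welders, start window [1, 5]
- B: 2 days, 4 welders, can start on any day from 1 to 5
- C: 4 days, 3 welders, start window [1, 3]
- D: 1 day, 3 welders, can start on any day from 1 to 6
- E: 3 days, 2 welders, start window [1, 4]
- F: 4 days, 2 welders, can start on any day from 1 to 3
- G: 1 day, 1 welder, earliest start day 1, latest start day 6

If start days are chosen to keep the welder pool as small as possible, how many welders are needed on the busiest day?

Early-start (A@1, B@1, C@1, D@1, E@1, F@1, G@1) gives peak 20: d1:20  d2:16  d3:7  d4:5  d5:0  d6:0.
Shift B→5, D→3, E→4, F→3, G→4.
Schedule A@1, B@5, C@1, D@3, E@4, F@3, G@4: d1:8  d2:8  d3:8  d4:8  d5:8  d6:8 — peak 8.
Total welder-days = 48 over 6 days ⇒ peak ≥ ⌈48/6⌉ = 8, so 8 is optimal.

8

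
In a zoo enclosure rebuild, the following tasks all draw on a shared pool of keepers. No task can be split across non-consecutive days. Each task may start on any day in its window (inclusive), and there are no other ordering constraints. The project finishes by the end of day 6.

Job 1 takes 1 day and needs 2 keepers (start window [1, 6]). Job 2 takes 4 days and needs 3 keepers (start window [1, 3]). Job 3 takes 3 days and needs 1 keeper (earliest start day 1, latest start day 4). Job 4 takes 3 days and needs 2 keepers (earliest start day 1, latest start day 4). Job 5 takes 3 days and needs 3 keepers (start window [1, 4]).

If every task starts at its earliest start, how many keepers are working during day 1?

11

At early start, day 1 has: Job 1, Job 2, Job 3, Job 4, Job 5.
Demand: 2 + 3 + 1 + 2 + 3 = 11.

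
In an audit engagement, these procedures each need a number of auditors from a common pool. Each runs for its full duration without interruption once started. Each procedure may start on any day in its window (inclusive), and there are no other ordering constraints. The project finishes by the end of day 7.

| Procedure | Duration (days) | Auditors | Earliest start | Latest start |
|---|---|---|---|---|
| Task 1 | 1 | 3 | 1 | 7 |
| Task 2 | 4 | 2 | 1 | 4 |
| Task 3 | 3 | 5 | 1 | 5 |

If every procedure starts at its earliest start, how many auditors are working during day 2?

7

At early start, day 2 has: Task 2, Task 3.
Demand: 2 + 5 = 7.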